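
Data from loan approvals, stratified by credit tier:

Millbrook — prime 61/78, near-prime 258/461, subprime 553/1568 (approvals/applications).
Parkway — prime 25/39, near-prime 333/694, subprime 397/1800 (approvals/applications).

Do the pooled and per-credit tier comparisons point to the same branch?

Yes

Prime: Millbrook 61/78 = 78.2%, Parkway 25/39 = 64.1% → Millbrook
Near-prime: Millbrook 258/461 = 56.0%, Parkway 333/694 = 48.0% → Millbrook
Subprime: Millbrook 553/1568 = 35.3%, Parkway 397/1800 = 22.1% → Millbrook
Overall: Millbrook 872/2107 = 41.4%, Parkway 755/2533 = 29.8% → Millbrook
Millbrook wins overall and in every credit group — no reversal.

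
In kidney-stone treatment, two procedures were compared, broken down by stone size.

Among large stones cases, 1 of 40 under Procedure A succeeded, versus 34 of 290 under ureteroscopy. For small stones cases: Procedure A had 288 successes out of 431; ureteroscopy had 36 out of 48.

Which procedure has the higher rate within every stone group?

Large stones: Procedure A 1/40 = 2.5%, ureteroscopy 34/290 = 11.7% → ureteroscopy
Small stones: Procedure A 288/431 = 66.8%, ureteroscopy 36/48 = 75.0% → ureteroscopy
Ureteroscopy has the higher rate in both groups.

ureteroscopy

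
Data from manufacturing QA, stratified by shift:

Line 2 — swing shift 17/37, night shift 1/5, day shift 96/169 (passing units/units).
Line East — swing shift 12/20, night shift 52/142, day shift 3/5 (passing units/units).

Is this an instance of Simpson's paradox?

Swing shift: Line 2 17/37 = 45.9%, Line East 12/20 = 60.0% → Line East
Night shift: Line 2 1/5 = 20.0%, Line East 52/142 = 36.6% → Line East
Day shift: Line 2 96/169 = 56.8%, Line East 3/5 = 60.0% → Line East
Overall: Line 2 114/211 = 54.0%, Line East 67/167 = 40.1% → Line 2
Line East wins each shift group but Line 2 wins overall — the comparison reverses. Line East's units skew toward night shift, which has a lower base rate.

Yes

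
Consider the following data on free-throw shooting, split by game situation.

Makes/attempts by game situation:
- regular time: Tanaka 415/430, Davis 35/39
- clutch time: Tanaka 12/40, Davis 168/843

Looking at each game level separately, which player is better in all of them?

Tanaka

Regular time: Tanaka 415/430 = 96.5%, Davis 35/39 = 89.7% → Tanaka
Clutch time: Tanaka 12/40 = 30.0%, Davis 168/843 = 19.9% → Tanaka
Tanaka has the higher rate in both groups.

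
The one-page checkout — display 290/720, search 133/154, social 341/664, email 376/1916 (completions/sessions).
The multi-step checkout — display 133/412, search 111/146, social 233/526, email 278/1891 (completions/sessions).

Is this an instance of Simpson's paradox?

Display: the one-page checkout 290/720 = 40.3%, the multi-step checkout 133/412 = 32.3% → the one-page checkout
Search: the one-page checkout 133/154 = 86.4%, the multi-step checkout 111/146 = 76.0% → the one-page checkout
Social: the one-page checkout 341/664 = 51.4%, the multi-step checkout 233/526 = 44.3% → the one-page checkout
Email: the one-page checkout 376/1916 = 19.6%, the multi-step checkout 278/1891 = 14.7% → the one-page checkout
Overall: the one-page checkout 1140/3454 = 33.0%, the multi-step checkout 755/2975 = 25.4% → the one-page checkout
The one-page checkout wins overall and in every traffic group — no reversal.

No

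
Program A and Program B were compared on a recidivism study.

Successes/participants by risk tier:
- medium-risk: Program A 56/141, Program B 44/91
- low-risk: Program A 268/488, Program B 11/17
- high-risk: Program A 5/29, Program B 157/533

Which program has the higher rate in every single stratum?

Medium-risk: Program A 56/141 = 39.7%, Program B 44/91 = 48.4% → Program B
Low-risk: Program A 268/488 = 54.9%, Program B 11/17 = 64.7% → Program B
High-risk: Program A 5/29 = 17.2%, Program B 157/533 = 29.5% → Program B
Program B has the higher rate in all 3 groups.

Program B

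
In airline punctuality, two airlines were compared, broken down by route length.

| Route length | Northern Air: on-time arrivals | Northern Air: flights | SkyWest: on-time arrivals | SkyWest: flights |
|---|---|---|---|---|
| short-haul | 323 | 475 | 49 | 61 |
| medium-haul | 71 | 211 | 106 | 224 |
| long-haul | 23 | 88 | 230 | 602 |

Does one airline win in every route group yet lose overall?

Short-haul: Northern Air 323/475 = 68.0%, SkyWest 49/61 = 80.3% → SkyWest
Medium-haul: Northern Air 71/211 = 33.6%, SkyWest 106/224 = 47.3% → SkyWest
Long-haul: Northern Air 23/88 = 26.1%, SkyWest 230/602 = 38.2% → SkyWest
Overall: Northern Air 417/774 = 53.9%, SkyWest 385/887 = 43.4% → Northern Air
SkyWest wins each route group but Northern Air wins overall — the comparison reverses. SkyWest's flights skew toward long-haul, which has a lower base rate.

Yes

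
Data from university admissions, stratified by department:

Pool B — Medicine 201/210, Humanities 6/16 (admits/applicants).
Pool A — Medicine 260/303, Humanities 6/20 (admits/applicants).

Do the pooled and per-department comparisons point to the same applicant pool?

Medicine: Pool B 201/210 = 95.7%, Pool A 260/303 = 85.8% → Pool B
Humanities: Pool B 6/16 = 37.5%, Pool A 6/20 = 30.0% → Pool B
Overall: Pool B 207/226 = 91.6%, Pool A 266/323 = 82.4% → Pool B
Pool B wins overall and in every department group — no reversal.

Yes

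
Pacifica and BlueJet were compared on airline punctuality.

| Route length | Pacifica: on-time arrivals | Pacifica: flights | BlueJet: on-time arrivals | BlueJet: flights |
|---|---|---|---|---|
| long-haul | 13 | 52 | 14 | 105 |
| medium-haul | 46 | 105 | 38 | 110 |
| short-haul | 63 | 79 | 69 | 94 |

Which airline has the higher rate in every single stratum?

Pacifica

Long-haul: Pacifica 13/52 = 25.0%, BlueJet 14/105 = 13.3% → Pacifica
Medium-haul: Pacifica 46/105 = 43.8%, BlueJet 38/110 = 34.5% → Pacifica
Short-haul: Pacifica 63/79 = 79.7%, BlueJet 69/94 = 73.4% → Pacifica
Pacifica has the higher rate in all 3 groups.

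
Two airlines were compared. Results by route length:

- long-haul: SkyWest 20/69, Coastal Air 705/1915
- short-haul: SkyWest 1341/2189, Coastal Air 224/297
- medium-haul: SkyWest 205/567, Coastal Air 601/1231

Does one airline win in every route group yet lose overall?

Long-haul: SkyWest 20/69 = 29.0%, Coastal Air 705/1915 = 36.8% → Coastal Air
Short-haul: SkyWest 1341/2189 = 61.3%, Coastal Air 224/297 = 75.4% → Coastal Air
Medium-haul: SkyWest 205/567 = 36.2%, Coastal Air 601/1231 = 48.8% → Coastal Air
Overall: SkyWest 1566/2825 = 55.4%, Coastal Air 1530/3443 = 44.4% → SkyWest
Coastal Air wins each route group but SkyWest wins overall — the comparison reverses. Coastal Air's flights skew toward long-haul, which has a lower base rate.

Yes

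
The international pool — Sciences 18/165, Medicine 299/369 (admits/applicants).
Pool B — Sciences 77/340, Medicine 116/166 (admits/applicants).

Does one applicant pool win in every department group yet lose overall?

Sciences: the international pool 18/165 = 10.9%, Pool B 77/340 = 22.6% → Pool B
Medicine: the international pool 299/369 = 81.0%, Pool B 116/166 = 69.9% → the international pool
Overall: the international pool 317/534 = 59.4%, Pool B 193/506 = 38.1% → the international pool
Neither sweeps: the international pool wins 1 of 2 groups, Pool B wins 1. The international pool wins overall but not every group — no Simpson reversal.

No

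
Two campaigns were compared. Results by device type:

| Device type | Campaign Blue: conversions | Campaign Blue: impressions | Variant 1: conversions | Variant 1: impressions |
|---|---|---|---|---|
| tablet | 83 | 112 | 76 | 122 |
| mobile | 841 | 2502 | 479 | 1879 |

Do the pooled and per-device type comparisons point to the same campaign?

Tablet: Campaign Blue 83/112 = 74.1%, Variant 1 76/122 = 62.3% → Campaign Blue
Mobile: Campaign Blue 841/2502 = 33.6%, Variant 1 479/1879 = 25.5% → Campaign Blue
Overall: Campaign Blue 924/2614 = 35.3%, Variant 1 555/2001 = 27.7% → Campaign Blue
Campaign Blue wins overall and in every device group — no reversal.

Yes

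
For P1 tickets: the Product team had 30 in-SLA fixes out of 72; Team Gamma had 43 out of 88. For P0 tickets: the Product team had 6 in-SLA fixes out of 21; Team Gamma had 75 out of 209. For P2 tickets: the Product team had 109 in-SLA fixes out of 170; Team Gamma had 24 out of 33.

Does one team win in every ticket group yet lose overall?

Yes

P1: the Product team 30/72 = 41.7%, Team Gamma 43/88 = 48.9% → Team Gamma
P0: the Product team 6/21 = 28.6%, Team Gamma 75/209 = 35.9% → Team Gamma
P2: the Product team 109/170 = 64.1%, Team Gamma 24/33 = 72.7% → Team Gamma
Overall: the Product team 145/263 = 55.1%, Team Gamma 142/330 = 43.0% → the Product team
Team Gamma wins each ticket group but the Product team wins overall — the comparison reverses. Team Gamma's tickets skew toward P0, which has a lower base rate.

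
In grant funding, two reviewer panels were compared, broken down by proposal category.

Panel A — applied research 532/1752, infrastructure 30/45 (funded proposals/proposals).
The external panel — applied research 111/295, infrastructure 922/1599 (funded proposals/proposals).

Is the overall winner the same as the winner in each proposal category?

No

Applied research: Panel A 532/1752 = 30.4%, the external panel 111/295 = 37.6% → the external panel
Infrastructure: Panel A 30/45 = 66.7%, the external panel 922/1599 = 57.7% → Panel A
Overall: Panel A 562/1797 = 31.3%, the external panel 1033/1894 = 54.5% → the external panel
Neither sweeps: Panel A wins 1 of 2 groups, the external panel wins 1. The external panel wins overall but not every group — no Simpson reversal.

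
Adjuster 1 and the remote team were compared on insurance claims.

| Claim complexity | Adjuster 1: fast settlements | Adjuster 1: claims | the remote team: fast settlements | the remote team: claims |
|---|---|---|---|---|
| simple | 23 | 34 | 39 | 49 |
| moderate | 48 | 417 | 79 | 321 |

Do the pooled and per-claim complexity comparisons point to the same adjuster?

Yes

Simple: Adjuster 1 23/34 = 67.6%, the remote team 39/49 = 79.6% → the remote team
Moderate: Adjuster 1 48/417 = 11.5%, the remote team 79/321 = 24.6% → the remote team
Overall: Adjuster 1 71/451 = 15.7%, the remote team 118/370 = 31.9% → the remote team
The remote team wins overall and in every claim group — no reversal.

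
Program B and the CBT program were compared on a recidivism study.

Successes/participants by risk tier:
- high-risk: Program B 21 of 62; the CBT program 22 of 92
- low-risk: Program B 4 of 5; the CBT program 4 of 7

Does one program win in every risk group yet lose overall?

No

High-risk: Program B 21/62 = 33.9%, the CBT program 22/92 = 23.9% → Program B
Low-risk: Program B 4/5 = 80.0%, the CBT program 4/7 = 57.1% → Program B
Overall: Program B 25/67 = 37.3%, the CBT program 26/99 = 26.3% → Program B
Program B wins overall and in every risk group — no reversal.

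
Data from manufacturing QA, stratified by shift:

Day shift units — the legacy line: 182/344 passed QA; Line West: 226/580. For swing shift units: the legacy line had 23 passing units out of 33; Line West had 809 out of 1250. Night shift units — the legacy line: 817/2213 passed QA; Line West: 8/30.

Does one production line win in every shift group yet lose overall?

Day shift: the legacy line 182/344 = 52.9%, Line West 226/580 = 39.0% → the legacy line
Swing shift: the legacy line 23/33 = 69.7%, Line West 809/1250 = 64.7% → the legacy line
Night shift: the legacy line 817/2213 = 36.9%, Line West 8/30 = 26.7% → the legacy line
Overall: the legacy line 1022/2590 = 39.5%, Line West 1043/1860 = 56.1% → Line West
The legacy line wins each shift group but Line West wins overall — the comparison reverses. The legacy line's units skew toward night shift, which has a lower base rate.

Yes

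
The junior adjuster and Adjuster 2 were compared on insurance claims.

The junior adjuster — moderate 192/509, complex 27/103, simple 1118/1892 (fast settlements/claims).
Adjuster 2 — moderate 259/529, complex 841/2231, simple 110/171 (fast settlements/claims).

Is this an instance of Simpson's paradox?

Yes

Moderate: the junior adjuster 192/509 = 37.7%, Adjuster 2 259/529 = 49.0% → Adjuster 2
Complex: the junior adjuster 27/103 = 26.2%, Adjuster 2 841/2231 = 37.7% → Adjuster 2
Simple: the junior adjuster 1118/1892 = 59.1%, Adjuster 2 110/171 = 64.3% → Adjuster 2
Overall: the junior adjuster 1337/2504 = 53.4%, Adjuster 2 1210/2931 = 41.3% → the junior adjuster
Adjuster 2 wins each claim group but the junior adjuster wins overall — the comparison reverses. Adjuster 2's claims skew toward complex, which has a lower base rate.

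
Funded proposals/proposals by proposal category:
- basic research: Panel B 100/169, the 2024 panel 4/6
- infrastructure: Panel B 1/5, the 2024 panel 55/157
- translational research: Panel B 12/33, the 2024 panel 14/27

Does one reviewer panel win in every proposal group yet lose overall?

Basic research: Panel B 100/169 = 59.2%, the 2024 panel 4/6 = 66.7% → the 2024 panel
Infrastructure: Panel B 1/5 = 20.0%, the 2024 panel 55/157 = 35.0% → the 2024 panel
Translational research: Panel B 12/33 = 36.4%, the 2024 panel 14/27 = 51.9% → the 2024 panel
Overall: Panel B 113/207 = 54.6%, the 2024 panel 73/190 = 38.4% → Panel B
The 2024 panel wins each proposal group but Panel B wins overall — the comparison reverses. The 2024 panel's proposals skew toward infrastructure, which has a lower base rate.

Yes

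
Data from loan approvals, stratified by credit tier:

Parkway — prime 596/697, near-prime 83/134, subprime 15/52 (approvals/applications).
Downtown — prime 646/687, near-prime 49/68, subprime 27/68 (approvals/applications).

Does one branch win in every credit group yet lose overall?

No

Prime: Parkway 596/697 = 85.5%, Downtown 646/687 = 94.0% → Downtown
Near-prime: Parkway 83/134 = 61.9%, Downtown 49/68 = 72.1% → Downtown
Subprime: Parkway 15/52 = 28.8%, Downtown 27/68 = 39.7% → Downtown
Overall: Parkway 694/883 = 78.6%, Downtown 722/823 = 87.7% → Downtown
Downtown wins overall and in every credit group — no reversal.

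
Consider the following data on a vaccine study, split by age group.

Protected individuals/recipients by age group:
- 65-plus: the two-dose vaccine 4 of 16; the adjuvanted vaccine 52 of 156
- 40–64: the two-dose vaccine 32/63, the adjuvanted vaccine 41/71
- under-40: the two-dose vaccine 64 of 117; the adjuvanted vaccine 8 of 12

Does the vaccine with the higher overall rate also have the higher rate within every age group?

No

65-plus: the two-dose vaccine 4/16 = 25.0%, the adjuvanted vaccine 52/156 = 33.3% → the adjuvanted vaccine
40–64: the two-dose vaccine 32/63 = 50.8%, the adjuvanted vaccine 41/71 = 57.7% → the adjuvanted vaccine
Under-40: the two-dose vaccine 64/117 = 54.7%, the adjuvanted vaccine 8/12 = 66.7% → the adjuvanted vaccine
Overall: the two-dose vaccine 100/196 = 51.0%, the adjuvanted vaccine 101/239 = 42.3% → the two-dose vaccine
The adjuvanted vaccine wins each age group but the two-dose vaccine wins overall — the comparison reverses. The adjuvanted vaccine's recipients skew toward 65-plus, which has a lower base rate.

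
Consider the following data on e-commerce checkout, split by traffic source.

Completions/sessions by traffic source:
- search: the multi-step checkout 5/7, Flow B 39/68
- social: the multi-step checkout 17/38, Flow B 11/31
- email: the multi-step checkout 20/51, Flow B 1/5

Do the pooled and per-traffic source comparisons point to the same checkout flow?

No

Search: the multi-step checkout 5/7 = 71.4%, Flow B 39/68 = 57.4% → the multi-step checkout
Social: the multi-step checkout 17/38 = 44.7%, Flow B 11/31 = 35.5% → the multi-step checkout
Email: the multi-step checkout 20/51 = 39.2%, Flow B 1/5 = 20.0% → the multi-step checkout
Overall: the multi-step checkout 42/96 = 43.8%, Flow B 51/104 = 49.0% → Flow B
The multi-step checkout wins each traffic group but Flow B wins overall — the comparison reverses. The multi-step checkout's sessions skew toward email, which has a lower base rate.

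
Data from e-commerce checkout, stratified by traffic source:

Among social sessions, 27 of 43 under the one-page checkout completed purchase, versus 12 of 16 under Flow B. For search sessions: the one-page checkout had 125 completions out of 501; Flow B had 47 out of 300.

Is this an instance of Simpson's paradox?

Social: the one-page checkout 27/43 = 62.8%, Flow B 12/16 = 75.0% → Flow B
Search: the one-page checkout 125/501 = 25.0%, Flow B 47/300 = 15.7% → the one-page checkout
Overall: the one-page checkout 152/544 = 27.9%, Flow B 59/316 = 18.7% → the one-page checkout
Neither sweeps: the one-page checkout wins 1 of 2 groups, Flow B wins 1. The one-page checkout wins overall but not every group — no Simpson reversal.

No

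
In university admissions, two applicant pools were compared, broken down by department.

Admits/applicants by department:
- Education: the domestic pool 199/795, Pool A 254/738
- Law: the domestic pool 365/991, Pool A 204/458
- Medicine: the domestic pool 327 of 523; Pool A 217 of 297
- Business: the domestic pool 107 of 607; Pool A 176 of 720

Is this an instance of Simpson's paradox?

Education: the domestic pool 199/795 = 25.0%, Pool A 254/738 = 34.4% → Pool A
Law: the domestic pool 365/991 = 36.8%, Pool A 204/458 = 44.5% → Pool A
Medicine: the domestic pool 327/523 = 62.5%, Pool A 217/297 = 73.1% → Pool A
Business: the domestic pool 107/607 = 17.6%, Pool A 176/720 = 24.4% → Pool A
Overall: the domestic pool 998/2916 = 34.2%, Pool A 851/2213 = 38.5% → Pool A
Pool A wins overall and in every department group — no reversal.

No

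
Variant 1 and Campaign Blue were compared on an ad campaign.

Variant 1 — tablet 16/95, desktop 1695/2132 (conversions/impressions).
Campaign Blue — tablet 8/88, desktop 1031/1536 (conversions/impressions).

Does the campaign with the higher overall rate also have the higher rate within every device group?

Yes

Tablet: Variant 1 16/95 = 16.8%, Campaign Blue 8/88 = 9.1% → Variant 1
Desktop: Variant 1 1695/2132 = 79.5%, Campaign Blue 1031/1536 = 67.1% → Variant 1
Overall: Variant 1 1711/2227 = 76.8%, Campaign Blue 1039/1624 = 64.0% → Variant 1
Variant 1 wins overall and in every device group — no reversal.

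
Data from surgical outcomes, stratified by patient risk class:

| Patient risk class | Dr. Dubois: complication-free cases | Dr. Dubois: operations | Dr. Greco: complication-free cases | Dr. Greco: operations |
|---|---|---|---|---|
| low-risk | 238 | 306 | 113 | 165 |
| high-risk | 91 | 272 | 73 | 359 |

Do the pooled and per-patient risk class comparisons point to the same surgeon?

Yes

Low-risk: Dr. Dubois 238/306 = 77.8%, Dr. Greco 113/165 = 68.5% → Dr. Dubois
High-risk: Dr. Dubois 91/272 = 33.5%, Dr. Greco 73/359 = 20.3% → Dr. Dubois
Overall: Dr. Dubois 329/578 = 56.9%, Dr. Greco 186/524 = 35.5% → Dr. Dubois
Dr. Dubois wins overall and in every patient risk group — no reversal.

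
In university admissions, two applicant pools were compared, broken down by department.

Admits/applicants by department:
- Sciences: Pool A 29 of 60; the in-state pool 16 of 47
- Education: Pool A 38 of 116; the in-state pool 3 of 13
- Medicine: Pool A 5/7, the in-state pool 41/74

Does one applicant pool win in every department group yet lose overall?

Sciences: Pool A 29/60 = 48.3%, the in-state pool 16/47 = 34.0% → Pool A
Education: Pool A 38/116 = 32.8%, the in-state pool 3/13 = 23.1% → Pool A
Medicine: Pool A 5/7 = 71.4%, the in-state pool 41/74 = 55.4% → Pool A
Overall: Pool A 72/183 = 39.3%, the in-state pool 60/134 = 44.8% → the in-state pool
Pool A wins each department group but the in-state pool wins overall — the comparison reverses. Pool A's applicants skew toward Education, which has a lower base rate.

Yes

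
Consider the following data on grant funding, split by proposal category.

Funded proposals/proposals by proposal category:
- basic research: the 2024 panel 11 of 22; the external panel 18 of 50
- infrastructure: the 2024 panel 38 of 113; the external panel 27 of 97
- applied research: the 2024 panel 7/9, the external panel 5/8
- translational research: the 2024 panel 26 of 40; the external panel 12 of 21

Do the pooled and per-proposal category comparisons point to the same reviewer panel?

Basic research: the 2024 panel 11/22 = 50.0%, the external panel 18/50 = 36.0% → the 2024 panel
Infrastructure: the 2024 panel 38/113 = 33.6%, the external panel 27/97 = 27.8% → the 2024 panel
Applied research: the 2024 panel 7/9 = 77.8%, the external panel 5/8 = 62.5% → the 2024 panel
Translational research: the 2024 panel 26/40 = 65.0%, the external panel 12/21 = 57.1% → the 2024 panel
Overall: the 2024 panel 82/184 = 44.6%, the external panel 62/176 = 35.2% → the 2024 panel
The 2024 panel wins overall and in every proposal group — no reversal.

Yes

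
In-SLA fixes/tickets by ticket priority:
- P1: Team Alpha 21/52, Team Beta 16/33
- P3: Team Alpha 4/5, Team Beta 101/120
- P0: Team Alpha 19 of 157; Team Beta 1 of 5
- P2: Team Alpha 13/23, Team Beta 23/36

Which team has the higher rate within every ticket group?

P1: Team Alpha 21/52 = 40.4%, Team Beta 16/33 = 48.5% → Team Beta
P3: Team Alpha 4/5 = 80.0%, Team Beta 101/120 = 84.2% → Team Beta
P0: Team Alpha 19/157 = 12.1%, Team Beta 1/5 = 20.0% → Team Beta
P2: Team Alpha 13/23 = 56.5%, Team Beta 23/36 = 63.9% → Team Beta
Team Beta has the higher rate in all 4 groups.

Team Beta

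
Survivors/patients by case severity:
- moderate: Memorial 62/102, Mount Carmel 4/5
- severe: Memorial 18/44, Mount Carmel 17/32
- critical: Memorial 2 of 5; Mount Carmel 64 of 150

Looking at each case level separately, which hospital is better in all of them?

Mount Carmel

Moderate: Memorial 62/102 = 60.8%, Mount Carmel 4/5 = 80.0% → Mount Carmel
Severe: Memorial 18/44 = 40.9%, Mount Carmel 17/32 = 53.1% → Mount Carmel
Critical: Memorial 2/5 = 40.0%, Mount Carmel 64/150 = 42.7% → Mount Carmel
Mount Carmel has the higher rate in all 3 groups.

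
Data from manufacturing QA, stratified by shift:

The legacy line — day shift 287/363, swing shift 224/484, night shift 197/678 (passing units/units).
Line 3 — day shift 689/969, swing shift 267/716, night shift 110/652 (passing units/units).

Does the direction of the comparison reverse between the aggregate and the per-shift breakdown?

Day shift: the legacy line 287/363 = 79.1%, Line 3 689/969 = 71.1% → the legacy line
Swing shift: the legacy line 224/484 = 46.3%, Line 3 267/716 = 37.3% → the legacy line
Night shift: the legacy line 197/678 = 29.1%, Line 3 110/652 = 16.9% → the legacy line
Overall: the legacy line 708/1525 = 46.4%, Line 3 1066/2337 = 45.6% → the legacy line
The legacy line wins overall and in every shift group — no reversal.

No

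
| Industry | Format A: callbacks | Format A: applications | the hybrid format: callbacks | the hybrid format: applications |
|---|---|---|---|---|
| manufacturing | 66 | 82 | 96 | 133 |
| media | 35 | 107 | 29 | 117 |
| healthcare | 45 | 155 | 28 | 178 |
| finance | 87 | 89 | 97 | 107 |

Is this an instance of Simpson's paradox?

No

Manufacturing: Format A 66/82 = 80.5%, the hybrid format 96/133 = 72.2% → Format A
Media: Format A 35/107 = 32.7%, the hybrid format 29/117 = 24.8% → Format A
Healthcare: Format A 45/155 = 29.0%, the hybrid format 28/178 = 15.7% → Format A
Finance: Format A 87/89 = 97.8%, the hybrid format 97/107 = 90.7% → Format A
Overall: Format A 233/433 = 53.8%, the hybrid format 250/535 = 46.7% → Format A
Format A wins overall and in every industry group — no reversal.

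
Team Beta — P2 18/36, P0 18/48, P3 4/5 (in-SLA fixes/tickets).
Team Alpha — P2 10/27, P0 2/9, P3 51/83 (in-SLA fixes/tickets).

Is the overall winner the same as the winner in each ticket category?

No

P2: Team Beta 18/36 = 50.0%, Team Alpha 10/27 = 37.0% → Team Beta
P0: Team Beta 18/48 = 37.5%, Team Alpha 2/9 = 22.2% → Team Beta
P3: Team Beta 4/5 = 80.0%, Team Alpha 51/83 = 61.4% → Team Beta
Overall: Team Beta 40/89 = 44.9%, Team Alpha 63/119 = 52.9% → Team Alpha
Team Beta wins each ticket group but Team Alpha wins overall — the comparison reverses. Team Beta's tickets skew toward P0, which has a lower base rate.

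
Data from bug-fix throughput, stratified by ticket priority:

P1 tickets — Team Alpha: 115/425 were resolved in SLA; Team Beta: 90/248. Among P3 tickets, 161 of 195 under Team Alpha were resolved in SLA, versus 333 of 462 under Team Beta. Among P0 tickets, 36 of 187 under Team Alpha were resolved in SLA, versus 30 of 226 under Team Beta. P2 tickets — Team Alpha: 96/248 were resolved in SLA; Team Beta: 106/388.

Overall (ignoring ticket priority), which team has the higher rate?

Team Beta

P1: Team Alpha 115/425 = 27.1%, Team Beta 90/248 = 36.3% → Team Beta
P3: Team Alpha 161/195 = 82.6%, Team Beta 333/462 = 72.1% → Team Alpha
P0: Team Alpha 36/187 = 19.3%, Team Beta 30/226 = 13.3% → Team Alpha
P2: Team Alpha 96/248 = 38.7%, Team Beta 106/388 = 27.3% → Team Alpha
Overall: Team Alpha 408/1055 = 38.7%, Team Beta 559/1324 = 42.2% → Team Beta
(Neither sweeps every ticket group, but Team Beta has the higher pooled rate.)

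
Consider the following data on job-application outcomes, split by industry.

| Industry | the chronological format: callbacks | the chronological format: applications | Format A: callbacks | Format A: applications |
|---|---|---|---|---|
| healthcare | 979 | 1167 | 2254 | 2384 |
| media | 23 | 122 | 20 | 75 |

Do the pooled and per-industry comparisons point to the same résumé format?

Healthcare: the chronological format 979/1167 = 83.9%, Format A 2254/2384 = 94.5% → Format A
Media: the chronological format 23/122 = 18.9%, Format A 20/75 = 26.7% → Format A
Overall: the chronological format 1002/1289 = 77.7%, Format A 2274/2459 = 92.5% → Format A
Format A wins overall and in every industry group — no reversal.

Yes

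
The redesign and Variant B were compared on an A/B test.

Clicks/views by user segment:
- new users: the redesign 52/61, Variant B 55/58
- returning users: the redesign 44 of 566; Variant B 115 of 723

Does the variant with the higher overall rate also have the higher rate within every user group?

Yes

New users: the redesign 52/61 = 85.2%, Variant B 55/58 = 94.8% → Variant B
Returning users: the redesign 44/566 = 7.8%, Variant B 115/723 = 15.9% → Variant B
Overall: the redesign 96/627 = 15.3%, Variant B 170/781 = 21.8% → Variant B
Variant B wins overall and in every user group — no reversal.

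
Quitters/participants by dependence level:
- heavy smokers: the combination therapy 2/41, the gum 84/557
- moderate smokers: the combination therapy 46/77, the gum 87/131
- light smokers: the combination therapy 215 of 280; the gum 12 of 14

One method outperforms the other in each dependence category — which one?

the gum

Heavy smokers: the combination therapy 2/41 = 4.9%, the gum 84/557 = 15.1% → the gum
Moderate smokers: the combination therapy 46/77 = 59.7%, the gum 87/131 = 66.4% → the gum
Light smokers: the combination therapy 215/280 = 76.8%, the gum 12/14 = 85.7% → the gum
The gum has the higher rate in all 3 groups.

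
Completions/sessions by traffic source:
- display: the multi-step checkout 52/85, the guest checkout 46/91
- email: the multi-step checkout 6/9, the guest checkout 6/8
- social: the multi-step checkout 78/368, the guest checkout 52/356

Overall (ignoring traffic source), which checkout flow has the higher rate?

the multi-step checkout

Display: the multi-step checkout 52/85 = 61.2%, the guest checkout 46/91 = 50.5% → the multi-step checkout
Email: the multi-step checkout 6/9 = 66.7%, the guest checkout 6/8 = 75.0% → the guest checkout
Social: the multi-step checkout 78/368 = 21.2%, the guest checkout 52/356 = 14.6% → the multi-step checkout
Overall: the multi-step checkout 136/462 = 29.4%, the guest checkout 104/455 = 22.9% → the multi-step checkout
(Neither sweeps every traffic group, but the multi-step checkout has the higher pooled rate.)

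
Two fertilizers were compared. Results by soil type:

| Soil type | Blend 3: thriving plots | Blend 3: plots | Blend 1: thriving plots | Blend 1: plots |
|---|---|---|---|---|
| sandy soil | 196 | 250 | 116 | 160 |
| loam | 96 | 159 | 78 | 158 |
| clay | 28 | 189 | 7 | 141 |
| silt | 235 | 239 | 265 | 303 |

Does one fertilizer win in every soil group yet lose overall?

No

Sandy soil: Blend 3 196/250 = 78.4%, Blend 1 116/160 = 72.5% → Blend 3
Loam: Blend 3 96/159 = 60.4%, Blend 1 78/158 = 49.4% → Blend 3
Clay: Blend 3 28/189 = 14.8%, Blend 1 7/141 = 5.0% → Blend 3
Silt: Blend 3 235/239 = 98.3%, Blend 1 265/303 = 87.5% → Blend 3
Overall: Blend 3 555/837 = 66.3%, Blend 1 466/762 = 61.2% → Blend 3
Blend 3 wins overall and in every soil group — no reversal.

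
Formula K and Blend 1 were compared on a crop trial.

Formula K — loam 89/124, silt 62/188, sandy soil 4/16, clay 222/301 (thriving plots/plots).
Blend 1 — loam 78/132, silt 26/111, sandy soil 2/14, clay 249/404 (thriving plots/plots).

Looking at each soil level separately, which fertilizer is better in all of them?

Loam: Formula K 89/124 = 71.8%, Blend 1 78/132 = 59.1% → Formula K
Silt: Formula K 62/188 = 33.0%, Blend 1 26/111 = 23.4% → Formula K
Sandy soil: Formula K 4/16 = 25.0%, Blend 1 2/14 = 14.3% → Formula K
Clay: Formula K 222/301 = 73.8%, Blend 1 249/404 = 61.6% → Formula K
Formula K has the higher rate in all 4 groups.

Formula K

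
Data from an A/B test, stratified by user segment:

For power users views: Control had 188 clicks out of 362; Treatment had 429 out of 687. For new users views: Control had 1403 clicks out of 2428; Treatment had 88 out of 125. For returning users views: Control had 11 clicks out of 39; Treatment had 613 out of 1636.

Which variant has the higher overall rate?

Power users: Control 188/362 = 51.9%, Treatment 429/687 = 62.4% → Treatment
New users: Control 1403/2428 = 57.8%, Treatment 88/125 = 70.4% → Treatment
Returning users: Control 11/39 = 28.2%, Treatment 613/1636 = 37.5% → Treatment
Overall: Control 1602/2829 = 56.6%, Treatment 1130/2448 = 46.2% → Control
(Treatment wins every user group but Control wins overall — Treatment's views skew toward the low-rate returning users group.)

Control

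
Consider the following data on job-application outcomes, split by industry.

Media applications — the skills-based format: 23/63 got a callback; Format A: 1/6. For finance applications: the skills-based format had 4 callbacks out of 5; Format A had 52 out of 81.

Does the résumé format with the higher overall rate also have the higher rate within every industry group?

No

Media: the skills-based format 23/63 = 36.5%, Format A 1/6 = 16.7% → the skills-based format
Finance: the skills-based format 4/5 = 80.0%, Format A 52/81 = 64.2% → the skills-based format
Overall: the skills-based format 27/68 = 39.7%, Format A 53/87 = 60.9% → Format A
The skills-based format wins each industry group but Format A wins overall — the comparison reverses. The skills-based format's applications skew toward media, which has a lower base rate.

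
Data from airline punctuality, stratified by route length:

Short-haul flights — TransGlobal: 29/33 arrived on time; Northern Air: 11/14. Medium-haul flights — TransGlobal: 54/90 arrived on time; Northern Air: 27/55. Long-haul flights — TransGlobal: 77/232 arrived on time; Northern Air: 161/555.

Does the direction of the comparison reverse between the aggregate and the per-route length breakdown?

Short-haul: TransGlobal 29/33 = 87.9%, Northern Air 11/14 = 78.6% → TransGlobal
Medium-haul: TransGlobal 54/90 = 60.0%, Northern Air 27/55 = 49.1% → TransGlobal
Long-haul: TransGlobal 77/232 = 33.2%, Northern Air 161/555 = 29.0% → TransGlobal
Overall: TransGlobal 160/355 = 45.1%, Northern Air 199/624 = 31.9% → TransGlobal
TransGlobal wins overall and in every route group — no reversal.

No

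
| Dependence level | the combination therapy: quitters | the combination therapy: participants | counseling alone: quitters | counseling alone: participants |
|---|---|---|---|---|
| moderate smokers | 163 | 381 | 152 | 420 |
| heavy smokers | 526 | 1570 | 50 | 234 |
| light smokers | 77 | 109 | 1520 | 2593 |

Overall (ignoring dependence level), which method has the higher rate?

Moderate smokers: the combination therapy 163/381 = 42.8%, counseling alone 152/420 = 36.2% → the combination therapy
Heavy smokers: the combination therapy 526/1570 = 33.5%, counseling alone 50/234 = 21.4% → the combination therapy
Light smokers: the combination therapy 77/109 = 70.6%, counseling alone 1520/2593 = 58.6% → the combination therapy
Overall: the combination therapy 766/2060 = 37.2%, counseling alone 1722/3247 = 53.0% → counseling alone
(The combination therapy wins every dependence group but counseling alone wins overall — the combination therapy's participants skew toward the low-rate heavy smokers group.)

counseling alone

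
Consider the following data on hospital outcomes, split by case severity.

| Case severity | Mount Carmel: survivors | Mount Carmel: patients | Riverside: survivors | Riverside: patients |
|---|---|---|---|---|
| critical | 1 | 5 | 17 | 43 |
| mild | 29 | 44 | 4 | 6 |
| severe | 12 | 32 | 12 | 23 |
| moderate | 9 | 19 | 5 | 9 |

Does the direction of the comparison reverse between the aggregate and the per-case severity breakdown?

Critical: Mount Carmel 1/5 = 20.0%, Riverside 17/43 = 39.5% → Riverside
Mild: Mount Carmel 29/44 = 65.9%, Riverside 4/6 = 66.7% → Riverside
Severe: Mount Carmel 12/32 = 37.5%, Riverside 12/23 = 52.2% → Riverside
Moderate: Mount Carmel 9/19 = 47.4%, Riverside 5/9 = 55.6% → Riverside
Overall: Mount Carmel 51/100 = 51.0%, Riverside 38/81 = 46.9% → Mount Carmel
Riverside wins each case group but Mount Carmel wins overall — the comparison reverses. Riverside's patients skew toward critical, which has a lower base rate.

Yes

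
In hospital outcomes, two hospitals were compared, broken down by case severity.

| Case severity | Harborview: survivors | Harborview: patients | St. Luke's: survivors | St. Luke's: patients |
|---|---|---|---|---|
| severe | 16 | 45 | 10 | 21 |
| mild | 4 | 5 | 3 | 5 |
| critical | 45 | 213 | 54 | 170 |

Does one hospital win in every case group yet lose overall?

No

Severe: Harborview 16/45 = 35.6%, St. Luke's 10/21 = 47.6% → St. Luke's
Mild: Harborview 4/5 = 80.0%, St. Luke's 3/5 = 60.0% → Harborview
Critical: Harborview 45/213 = 21.1%, St. Luke's 54/170 = 31.8% → St. Luke's
Overall: Harborview 65/263 = 24.7%, St. Luke's 67/196 = 34.2% → St. Luke's
Neither sweeps: Harborview wins 1 of 3 groups, St. Luke's wins 2. St. Luke's wins overall but not every group — no Simpson reversal.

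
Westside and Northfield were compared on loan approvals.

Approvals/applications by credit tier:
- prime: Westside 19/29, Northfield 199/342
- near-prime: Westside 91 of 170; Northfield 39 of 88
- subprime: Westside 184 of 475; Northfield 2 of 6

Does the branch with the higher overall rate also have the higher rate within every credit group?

No

Prime: Westside 19/29 = 65.5%, Northfield 199/342 = 58.2% → Westside
Near-prime: Westside 91/170 = 53.5%, Northfield 39/88 = 44.3% → Westside
Subprime: Westside 184/475 = 38.7%, Northfield 2/6 = 33.3% → Westside
Overall: Westside 294/674 = 43.6%, Northfield 240/436 = 55.0% → Northfield
Westside wins each credit group but Northfield wins overall — the comparison reverses. Westside's applications skew toward subprime, which has a lower base rate.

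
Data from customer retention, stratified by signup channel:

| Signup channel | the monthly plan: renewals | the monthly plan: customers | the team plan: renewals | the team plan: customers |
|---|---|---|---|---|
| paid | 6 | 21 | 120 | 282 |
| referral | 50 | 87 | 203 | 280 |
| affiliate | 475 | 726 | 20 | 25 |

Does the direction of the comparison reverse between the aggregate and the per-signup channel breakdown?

Yes

Paid: the monthly plan 6/21 = 28.6%, the team plan 120/282 = 42.6% → the team plan
Referral: the monthly plan 50/87 = 57.5%, the team plan 203/280 = 72.5% → the team plan
Affiliate: the monthly plan 475/726 = 65.4%, the team plan 20/25 = 80.0% → the team plan
Overall: the monthly plan 531/834 = 63.7%, the team plan 343/587 = 58.4% → the monthly plan
The team plan wins each signup group but the monthly plan wins overall — the comparison reverses. The team plan's customers skew toward paid, which has a lower base rate.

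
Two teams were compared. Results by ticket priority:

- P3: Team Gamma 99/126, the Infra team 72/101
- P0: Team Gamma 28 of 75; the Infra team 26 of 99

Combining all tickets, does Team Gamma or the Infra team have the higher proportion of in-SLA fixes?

P3: Team Gamma 99/126 = 78.6%, the Infra team 72/101 = 71.3% → Team Gamma
P0: Team Gamma 28/75 = 37.3%, the Infra team 26/99 = 26.3% → Team Gamma
Overall: Team Gamma 127/201 = 63.2%, the Infra team 98/200 = 49.0% → Team Gamma

Team Gamma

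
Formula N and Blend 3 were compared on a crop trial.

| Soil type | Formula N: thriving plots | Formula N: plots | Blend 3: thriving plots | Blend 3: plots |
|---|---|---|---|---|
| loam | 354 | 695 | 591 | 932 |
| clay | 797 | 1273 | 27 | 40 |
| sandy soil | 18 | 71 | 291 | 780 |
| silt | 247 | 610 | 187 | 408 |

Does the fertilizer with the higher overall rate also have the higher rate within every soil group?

No

Loam: Formula N 354/695 = 50.9%, Blend 3 591/932 = 63.4% → Blend 3
Clay: Formula N 797/1273 = 62.6%, Blend 3 27/40 = 67.5% → Blend 3
Sandy soil: Formula N 18/71 = 25.4%, Blend 3 291/780 = 37.3% → Blend 3
Silt: Formula N 247/610 = 40.5%, Blend 3 187/408 = 45.8% → Blend 3
Overall: Formula N 1416/2649 = 53.5%, Blend 3 1096/2160 = 50.7% → Formula N
Blend 3 wins each soil group but Formula N wins overall — the comparison reverses. Blend 3's plots skew toward sandy soil, which has a lower base rate.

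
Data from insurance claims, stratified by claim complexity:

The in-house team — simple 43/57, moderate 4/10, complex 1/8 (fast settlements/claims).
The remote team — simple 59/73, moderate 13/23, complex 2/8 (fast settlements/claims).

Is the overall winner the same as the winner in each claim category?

Yes

Simple: the in-house team 43/57 = 75.4%, the remote team 59/73 = 80.8% → the remote team
Moderate: the in-house team 4/10 = 40.0%, the remote team 13/23 = 56.5% → the remote team
Complex: the in-house team 1/8 = 12.5%, the remote team 2/8 = 25.0% → the remote team
Overall: the in-house team 48/75 = 64.0%, the remote team 74/104 = 71.2% → the remote team
The remote team wins overall and in every claim group — no reversal.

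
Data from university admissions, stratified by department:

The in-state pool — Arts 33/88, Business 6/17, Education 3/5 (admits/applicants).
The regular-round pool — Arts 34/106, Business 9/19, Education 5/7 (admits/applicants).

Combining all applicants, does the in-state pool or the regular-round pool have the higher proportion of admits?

Arts: the in-state pool 33/88 = 37.5%, the regular-round pool 34/106 = 32.1% → the in-state pool
Business: the in-state pool 6/17 = 35.3%, the regular-round pool 9/19 = 47.4% → the regular-round pool
Education: the in-state pool 3/5 = 60.0%, the regular-round pool 5/7 = 71.4% → the regular-round pool
Overall: the in-state pool 42/110 = 38.2%, the regular-round pool 48/132 = 36.4% → the in-state pool
(Neither sweeps every department group, but the in-state pool has the higher pooled rate.)

the in-state pool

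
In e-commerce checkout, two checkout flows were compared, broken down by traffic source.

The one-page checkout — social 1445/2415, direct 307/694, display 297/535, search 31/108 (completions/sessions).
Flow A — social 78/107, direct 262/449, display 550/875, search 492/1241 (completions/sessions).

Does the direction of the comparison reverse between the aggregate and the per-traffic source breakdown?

Yes

Social: the one-page checkout 1445/2415 = 59.8%, Flow A 78/107 = 72.9% → Flow A
Direct: the one-page checkout 307/694 = 44.2%, Flow A 262/449 = 58.4% → Flow A
Display: the one-page checkout 297/535 = 55.5%, Flow A 550/875 = 62.9% → Flow A
Search: the one-page checkout 31/108 = 28.7%, Flow A 492/1241 = 39.6% → Flow A
Overall: the one-page checkout 2080/3752 = 55.4%, Flow A 1382/2672 = 51.7% → the one-page checkout
Flow A wins each traffic group but the one-page checkout wins overall — the comparison reverses. Flow A's sessions skew toward search, which has a lower base rate.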